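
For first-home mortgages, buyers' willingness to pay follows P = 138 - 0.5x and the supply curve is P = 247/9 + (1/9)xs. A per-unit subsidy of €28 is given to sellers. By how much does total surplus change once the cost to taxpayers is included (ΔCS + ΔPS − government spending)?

Pre-subsidy: 138 - 0.5x = 247/9 + (1/9)x gives x* = 1990/11 and P* = 523/11.
With the subsidy, sellers receive Ps = Pb + 28 for each unit, where Pb is the price buyers pay.
On the curves, Pb = 138 - 0.5x and Ps = 247/9 + (1/9)x; the wedge Ps − Pb = 28 gives 247/9 + (1/9)x − (138 - 0.5x) = 28, so x' = 2494/11.
Then Pb = 138 − 0.5·(2494/11) = 271/11 and Ps = 247/9 + (1/9)·(2494/11) = 579/11.
ΔCS = ½(1990/11 + 2494/11)(523/11 − 271/11) = 564984/121; ΔPS = ½(1990/11 + 2494/11)(579/11 − 523/11) = 125552/121.
Government spending = 28 × 2494/11 = 69832/11.
Net change = 564984/121 + 125552/121 − 69832/11 = -7056/11. The loss equals the DWL triangle ½·28·504/11.

Net change in total surplus = -7056/11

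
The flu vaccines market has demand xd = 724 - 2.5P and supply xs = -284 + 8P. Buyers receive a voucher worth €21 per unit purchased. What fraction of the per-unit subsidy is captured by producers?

Producer share = 5/21

Pre-subsidy: 724 - 2.5P = -284 + 8P gives P* = 96, x* = 484.
With the rebate, buyers effectively pay Pb = Ps − 21, where Ps is the price sellers receive.
Demand in terms of Ps becomes xd = 724 − 2.5(Ps − 21) = 776.5 - 2.5Ps. Setting this equal to supply: 776.5 - 2.5Ps = -284 + 8Ps, so Ps = 101.
Buyers pay Pb = 101 − 21 = 80; x' = -284 + 8·101 = 524.
Buyers' price falls by P* − Pb = 96 − 80 = 16; sellers' price rises by Ps − P* = 101 − 96 = 5.
So producers capture 5/21 = 5/21 of each unit of subsidy.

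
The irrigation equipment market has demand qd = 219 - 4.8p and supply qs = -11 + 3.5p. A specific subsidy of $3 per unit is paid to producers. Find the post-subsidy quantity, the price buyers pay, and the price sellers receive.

q' = 7641/83; buyers pay 2195/83; sellers receive 2444/83

Pre-subsidy: 219 - 4.8p = -11 + 3.5p gives p* = 2300/83, q* = 7137/83.
With the subsidy, sellers receive ps = pb + 3 for each unit, where pb is the price buyers pay.
Supply in terms of pb becomes qs = -11 + 3.5(pb + 3) = -0.5 + 3.5pb. Setting this equal to demand: 219 - 4.8pb = -0.5 + 3.5pb, so pb = 2195/83.
Sellers receive ps = 2195/83 + 3 = 2444/83; q' = 219 − 4.8·(2195/83) = 7641/83.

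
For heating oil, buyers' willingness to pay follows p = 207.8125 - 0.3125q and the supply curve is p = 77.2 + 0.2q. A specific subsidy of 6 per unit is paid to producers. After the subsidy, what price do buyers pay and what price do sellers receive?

Pre-subsidy: 207.8125 - 0.3125q = 77.2 + 0.2q gives q* = 10449/41 and p* = 5255/41.
With the subsidy, sellers receive ps = pb + 6 for each unit, where pb is the price buyers pay.
On the curves, pb = 207.8125 - 0.3125q and ps = 77.2 + 0.2q; the wedge ps − pb = 6 gives 77.2 + 0.2q − (207.8125 - 0.3125q) = 6, so q' = 10929/41.
Then pb = 207.8125 − 0.3125·(10929/41) = 5105/41 and ps = 77.2 + 0.2·(10929/41) = 5351/41.

Buyers pay 5105/41; sellers receive 5351/41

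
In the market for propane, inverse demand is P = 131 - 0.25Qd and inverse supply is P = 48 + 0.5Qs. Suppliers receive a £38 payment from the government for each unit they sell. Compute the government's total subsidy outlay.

Government cost = 18392/3

Pre-subsidy: 131 - 0.25Q = 48 + 0.5Q gives Q* = 332/3 and P* = 310/3.
With the subsidy, sellers receive Ps = Pb + 38 for each unit, where Pb is the price buyers pay.
On the curves, Pb = 131 - 0.25Q and Ps = 48 + 0.5Q; the wedge Ps − Pb = 38 gives 48 + 0.5Q − (131 - 0.25Q) = 38, so Q' = 484/3.
Then Pb = 131 − 0.25·(484/3) = 272/3 and Ps = 48 + 0.5·(484/3) = 386/3.
Government outlay = subsidy × quantity = 38 × 484/3 = 18392/3.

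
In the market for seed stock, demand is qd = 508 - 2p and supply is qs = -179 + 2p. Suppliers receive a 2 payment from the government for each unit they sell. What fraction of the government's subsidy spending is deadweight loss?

Pre-subsidy: 508 - 2p = -179 + 2p gives p* = 171.75, q* = 164.5.
With the subsidy, sellers receive ps = pb + 2 for each unit, where pb is the price buyers pay.
Supply in terms of pb becomes qs = -179 + 2(pb + 2) = -175 + 2pb. Setting this equal to demand: 508 - 2pb = -175 + 2pb, so pb = 170.75.
Sellers receive ps = 170.75 + 2 = 172.75; q' = 508 − 2·170.75 = 166.5.
ΔCS = ½(164.5 + 166.5)(171.75 − 170.75) = 165.5; ΔPS = ½(164.5 + 166.5)(172.75 − 171.75) = 165.5.
Government spending = 2 × 166.5 = 333.
DWL = ½ × 2 × (166.5 − 164.5) = 2; fraction = 2 / 333 = 2/333.

DWL / government spending = 2/333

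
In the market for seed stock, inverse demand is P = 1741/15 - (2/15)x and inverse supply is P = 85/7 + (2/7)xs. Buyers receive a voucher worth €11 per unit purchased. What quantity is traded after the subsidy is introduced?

Pre-subsidy: 1741/15 - (2/15)x = 85/7 + (2/7)x gives x* = 248 and P* = 83.
With the rebate, buyers effectively pay Pb = Ps − 11, where Ps is the price sellers receive.
On the curves, Pb = 1741/15 - (2/15)x and Ps = 85/7 + (2/7)x; the wedge Ps − Pb = 11 gives 85/7 + (2/7)x − (1741/15 - (2/15)x) = 11, so x' = 274.25.
Then Pb = 1741/15 − (2/15)·274.25 = 79.5 and Ps = 85/7 + (2/7)·274.25 = 90.5.

x' = 274.25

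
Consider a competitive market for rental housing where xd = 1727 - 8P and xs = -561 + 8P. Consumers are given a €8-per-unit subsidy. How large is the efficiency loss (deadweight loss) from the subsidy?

Pre-subsidy: 1727 - 8P = -561 + 8P gives P* = 143, x* = 583.
With the rebate, buyers effectively pay Pb = Ps − 8, where Ps is the price sellers receive.
Demand in terms of Ps becomes xd = 1727 − 8(Ps − 8) = 1791 - 8Ps. Setting this equal to supply: 1791 - 8Ps = -561 + 8Ps, so Ps = 147.
Buyers pay Pb = 147 − 8 = 139; x' = -561 + 8·147 = 615.
The subsidy expands output by 615 − 583 = 32 past the efficient level; on those units the gap between marginal cost and willingness to pay runs from 0 up to 8.
DWL = ½ × 8 × 32 = 128.

Deadweight loss = €128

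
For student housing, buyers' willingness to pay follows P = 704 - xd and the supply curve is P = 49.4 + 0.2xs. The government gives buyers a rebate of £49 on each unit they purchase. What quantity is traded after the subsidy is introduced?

Pre-subsidy: 704 - x = 49.4 + 0.2x gives x* = 545.5 and P* = 158.5.
With the rebate, buyers effectively pay Pb = Ps − 49, where Ps is the price sellers receive.
On the curves, Pb = 704 - x and Ps = 49.4 + 0.2x; the wedge Ps − Pb = 49 gives 49.4 + 0.2x − (704 - x) = 49, so x' = 1759/3.
Then Pb = 704 − 1·(1759/3) = 353/3 and Ps = 49.4 + 0.2·(1759/3) = 500/3.

x' = 1759/3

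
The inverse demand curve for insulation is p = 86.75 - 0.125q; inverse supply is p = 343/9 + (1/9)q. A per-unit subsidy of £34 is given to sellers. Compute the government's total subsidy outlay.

Government cost = £11900

Pre-subsidy: 86.75 - 0.125q = 343/9 + (1/9)q gives q* = 206 and p* = 61.
With the subsidy, sellers receive ps = pb + 34 for each unit, where pb is the price buyers pay.
On the curves, pb = 86.75 - 0.125q and ps = 343/9 + (1/9)q; the wedge ps − pb = 34 gives 343/9 + (1/9)q − (86.75 - 0.125q) = 34, so q' = 350.
Then pb = 86.75 − 0.125·350 = 43 and ps = 343/9 + (1/9)·350 = 77.
Government outlay = subsidy × quantity = 34 × 350 = 11900.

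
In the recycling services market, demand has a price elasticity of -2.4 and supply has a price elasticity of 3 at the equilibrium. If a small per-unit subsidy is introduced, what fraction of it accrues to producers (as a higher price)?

Producer share = 4/9

For a small subsidy around the equilibrium, the benefit split depends on the relative slopes, which at a point are proportional to the elasticities.
Buyer share = εs/(εs + |εd|) = 3/(3 + 2.4) = 5/9; seller share = |εd|/(εs + |εd|) = 4/9.
So producers capture 4/9 of the subsidy.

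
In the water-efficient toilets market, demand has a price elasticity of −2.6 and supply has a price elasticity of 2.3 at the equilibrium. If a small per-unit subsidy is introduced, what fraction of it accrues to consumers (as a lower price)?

Consumer share = 23/49

For a small subsidy around the equilibrium, the benefit split depends on the relative slopes, which at a point are proportional to the elasticities.
Buyer share = εs/(εs + |εd|) = 2.3/(2.3 + 2.6) = 23/49; seller share = |εd|/(εs + |εd|) = 26/49.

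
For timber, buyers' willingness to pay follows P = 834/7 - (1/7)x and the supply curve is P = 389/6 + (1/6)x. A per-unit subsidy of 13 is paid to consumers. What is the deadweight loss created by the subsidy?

Pre-subsidy: 834/7 - (1/7)x = 389/6 + (1/6)x gives x* = 2281/13 and P* = 1223/13.
With the rebate, buyers effectively pay Pb = Ps − 13, where Ps is the price sellers receive.
On the curves, Pb = 834/7 - (1/7)x and Ps = 389/6 + (1/6)x; the wedge Ps − Pb = 13 gives 389/6 + (1/6)x − (834/7 - (1/7)x) = 13, so x' = 2827/13.
Then Pb = 834/7 − (1/7)·(2827/13) = 1145/13 and Ps = 389/6 + (1/6)·(2827/13) = 1314/13.
The subsidy expands output by 2827/13 − 2281/13 = 42 past the efficient level; on those units the gap between marginal cost and willingness to pay runs from 0 up to 13.
DWL = ½ × 13 × 42 = 273.

Deadweight loss = 273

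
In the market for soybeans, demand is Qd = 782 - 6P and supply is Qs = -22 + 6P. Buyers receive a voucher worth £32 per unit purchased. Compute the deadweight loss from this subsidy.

Deadweight loss = £1536

Pre-subsidy: 782 - 6P = -22 + 6P gives P* = 67, Q* = 380.
With the rebate, buyers effectively pay Pb = Ps − 32, where Ps is the price sellers receive.
Demand in terms of Ps becomes Qd = 782 − 6(Ps − 32) = 974 - 6Ps. Setting this equal to supply: 974 - 6Ps = -22 + 6Ps, so Ps = 83.
Buyers pay Pb = 83 − 32 = 51; Q' = -22 + 6·83 = 476.
The subsidy expands output by 476 − 380 = 96 past the efficient level; on those units the gap between marginal cost and willingness to pay runs from 0 up to 32.
DWL = ½ × 32 × 96 = 1536.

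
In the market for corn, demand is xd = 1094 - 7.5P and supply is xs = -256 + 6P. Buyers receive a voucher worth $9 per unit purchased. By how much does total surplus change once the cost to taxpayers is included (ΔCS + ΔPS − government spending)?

Pre-subsidy: 1094 - 7.5P = -256 + 6P gives P* = 100, x* = 344.
With the rebate, buyers effectively pay Pb = Ps − 9, where Ps is the price sellers receive.
Demand in terms of Ps becomes xd = 1094 − 7.5(Ps − 9) = 1161.5 - 7.5Ps. Setting this equal to supply: 1161.5 - 7.5Ps = -256 + 6Ps, so Ps = 105.
Buyers pay Pb = 105 − 9 = 96; x' = -256 + 6·105 = 374.
ΔCS = ½(344 + 374)(100 − 96) = 1436; ΔPS = ½(344 + 374)(105 − 100) = 1795.
Government spending = 9 × 374 = 3366.
Net change = 1436 + 1795 − 3366 = -135. The loss equals the DWL triangle ½·9·30.

Net change in total surplus = -$135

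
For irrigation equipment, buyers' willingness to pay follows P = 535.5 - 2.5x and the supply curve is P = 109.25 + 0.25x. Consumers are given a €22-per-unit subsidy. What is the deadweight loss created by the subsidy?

Pre-subsidy: 535.5 - 2.5x = 109.25 + 0.25x gives x* = 155 and P* = 148.
With the rebate, buyers effectively pay Pb = Ps − 22, where Ps is the price sellers receive.
On the curves, Pb = 535.5 - 2.5x and Ps = 109.25 + 0.25x; the wedge Ps − Pb = 22 gives 109.25 + 0.25x − (535.5 - 2.5x) = 22, so x' = 163.
Then Pb = 535.5 − 2.5·163 = 128 and Ps = 109.25 + 0.25·163 = 150.
The subsidy expands output by 163 − 155 = 8 past the efficient level; on those units the gap between marginal cost and willingness to pay runs from 0 up to 22.
DWL = ½ × 22 × 8 = 88.

Deadweight loss = €88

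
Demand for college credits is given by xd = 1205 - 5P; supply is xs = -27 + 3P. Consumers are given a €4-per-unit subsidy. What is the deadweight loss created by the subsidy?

Deadweight loss = €15

Pre-subsidy: 1205 - 5P = -27 + 3P gives P* = 154, x* = 435.
With the rebate, buyers effectively pay Pb = Ps − 4, where Ps is the price sellers receive.
Demand in terms of Ps becomes xd = 1205 − 5(Ps − 4) = 1225 - 5Ps. Setting this equal to supply: 1225 - 5Ps = -27 + 3Ps, so Ps = 156.5.
Buyers pay Pb = 156.5 − 4 = 152.5; x' = -27 + 3·156.5 = 442.5.
The subsidy expands output by 442.5 − 435 = 7.5 past the efficient level; on those units the gap between marginal cost and willingness to pay runs from 0 up to 4.
DWL = ½ × 4 × 7.5 = 15.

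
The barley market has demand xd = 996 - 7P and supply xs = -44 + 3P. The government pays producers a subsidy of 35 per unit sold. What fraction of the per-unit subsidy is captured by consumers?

Pre-subsidy: 996 - 7P = -44 + 3P gives P* = 104, x* = 268.
With the subsidy, sellers receive Ps = Pb + 35 for each unit, where Pb is the price buyers pay.
Supply in terms of Pb becomes xs = -44 + 3(Pb + 35) = 61 + 3Pb. Setting this equal to demand: 996 - 7Pb = 61 + 3Pb, so Pb = 93.5.
Sellers receive Ps = 93.5 + 35 = 128.5; x' = 996 − 7·93.5 = 341.5.
Buyers' price falls by P* − Pb = 104 − 93.5 = 10.5; sellers' price rises by Ps − P* = 128.5 − 104 = 24.5.
So consumers capture 10.5/35 = 0.3 of each unit of subsidy.

Consumer share = 0.3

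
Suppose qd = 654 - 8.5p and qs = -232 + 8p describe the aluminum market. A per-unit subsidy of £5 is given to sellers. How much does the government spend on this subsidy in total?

Pre-subsidy: 654 - 8.5p = -232 + 8p gives p* = 1772/33, q* = 6520/33.
With the subsidy, sellers receive ps = pb + 5 for each unit, where pb is the price buyers pay.
Supply in terms of pb becomes qs = -232 + 8(pb + 5) = -192 + 8pb. Setting this equal to demand: 654 - 8.5pb = -192 + 8pb, so pb = 564/11.
Sellers receive ps = 564/11 + 5 = 619/11; q' = 654 − 8.5·(564/11) = 2400/11.
Government outlay = subsidy × quantity = 5 × 2400/11 = 12000/11.

Government cost = 12000/11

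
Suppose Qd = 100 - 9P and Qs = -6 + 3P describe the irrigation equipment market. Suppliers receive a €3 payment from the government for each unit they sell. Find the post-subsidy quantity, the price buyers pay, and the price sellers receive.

Q' = 27.25; buyers pay 97/12; sellers receive 133/12

Pre-subsidy: 100 - 9P = -6 + 3P gives P* = 53/6, Q* = 20.5.
With the subsidy, sellers receive Ps = Pb + 3 for each unit, where Pb is the price buyers pay.
Supply in terms of Pb becomes Qs = -6 + 3(Pb + 3) = 3 + 3Pb. Setting this equal to demand: 100 - 9Pb = 3 + 3Pb, so Pb = 97/12.
Sellers receive Ps = 97/12 + 3 = 133/12; Q' = 100 − 9·(97/12) = 27.25.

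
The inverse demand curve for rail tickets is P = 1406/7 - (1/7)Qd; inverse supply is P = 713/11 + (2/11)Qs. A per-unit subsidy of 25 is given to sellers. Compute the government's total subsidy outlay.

Government cost = 12400

Pre-subsidy: 1406/7 - (1/7)Q = 713/11 + (2/11)Q gives Q* = 419 and P* = 141.
With the subsidy, sellers receive Ps = Pb + 25 for each unit, where Pb is the price buyers pay.
On the curves, Pb = 1406/7 - (1/7)Q and Ps = 713/11 + (2/11)Q; the wedge Ps − Pb = 25 gives 713/11 + (2/11)Q − (1406/7 - (1/7)Q) = 25, so Q' = 496.
Then Pb = 1406/7 − (1/7)·496 = 130 and Ps = 713/11 + (2/11)·496 = 155.
Government outlay = subsidy × quantity = 25 × 496 = 12400.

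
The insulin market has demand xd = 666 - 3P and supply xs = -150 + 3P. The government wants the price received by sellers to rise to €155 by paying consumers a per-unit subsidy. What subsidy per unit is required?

Required subsidy s = €38 per unit

At a seller price of 155, quantity supplied is -150 + 3·155 = 315.
Buyers absorb 315 only when they pay Pb with 666 − 3·Pb = 315, i.e. Pb = 117.
s = Ps − Pb = 155 − 117 = 38.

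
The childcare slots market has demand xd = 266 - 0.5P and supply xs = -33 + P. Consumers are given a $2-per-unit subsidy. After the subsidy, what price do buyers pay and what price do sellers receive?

Pre-subsidy: 266 - 0.5P = -33 + P gives P* = 598/3, x* = 499/3.
With the rebate, buyers effectively pay Pb = Ps − 2, where Ps is the price sellers receive.
Demand in terms of Ps becomes xd = 266 − 0.5(Ps − 2) = 267 - 0.5Ps. Setting this equal to supply: 267 - 0.5Ps = -33 + Ps, so Ps = 200.
Buyers pay Pb = 200 − 2 = 198; x' = -33 + 1·200 = 167.

Buyers pay $198; sellers receive $200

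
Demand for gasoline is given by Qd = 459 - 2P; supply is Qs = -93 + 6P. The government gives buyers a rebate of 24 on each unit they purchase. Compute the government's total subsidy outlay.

Pre-subsidy: 459 - 2P = -93 + 6P gives P* = 69, Q* = 321.
With the rebate, buyers effectively pay Pb = Ps − 24, where Ps is the price sellers receive.
Demand in terms of Ps becomes Qd = 459 − 2(Ps − 24) = 507 - 2Ps. Setting this equal to supply: 507 - 2Ps = -93 + 6Ps, so Ps = 75.
Buyers pay Pb = 75 − 24 = 51; Q' = -93 + 6·75 = 357.
Government outlay = subsidy × quantity = 24 × 357 = 8568.

Government cost = 8568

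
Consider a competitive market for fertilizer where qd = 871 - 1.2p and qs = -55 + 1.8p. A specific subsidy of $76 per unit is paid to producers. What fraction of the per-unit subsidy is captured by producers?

Pre-subsidy: 871 - 1.2p = -55 + 1.8p gives p* = 926/3, q* = 500.6.
With the subsidy, sellers receive ps = pb + 76 for each unit, where pb is the price buyers pay.
Supply in terms of pb becomes qs = -55 + 1.8(pb + 76) = 81.8 + 1.8pb. Setting this equal to demand: 871 - 1.2pb = 81.8 + 1.8pb, so pb = 3946/15.
Sellers receive ps = 3946/15 + 76 = 5086/15; q' = 871 − 1.2·(3946/15) = 555.32.
Buyers' price falls by p* − pb = 926/3 − 3946/15 = 45.6; sellers' price rises by ps − p* = 5086/15 − 926/3 = 30.4.
So producers capture 30.4/76 = 0.4 of each unit of subsidy.

Producer share = 0.4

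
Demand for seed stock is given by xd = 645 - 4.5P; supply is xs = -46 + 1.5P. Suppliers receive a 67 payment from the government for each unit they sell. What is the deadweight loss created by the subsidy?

Pre-subsidy: 645 - 4.5P = -46 + 1.5P gives P* = 691/6, x* = 126.75.
With the subsidy, sellers receive Ps = Pb + 67 for each unit, where Pb is the price buyers pay.
Supply in terms of Pb becomes xs = -46 + 1.5(Pb + 67) = 54.5 + 1.5Pb. Setting this equal to demand: 645 - 4.5Pb = 54.5 + 1.5Pb, so Pb = 1181/12.
Sellers receive Ps = 1181/12 + 67 = 1985/12; x' = 645 − 4.5·(1181/12) = 202.125.
The subsidy expands output by 202.125 − 126.75 = 75.375 past the efficient level; on those units the gap between marginal cost and willingness to pay runs from 0 up to 67.
DWL = ½ × 67 × 75.375 = 2525.0625.

Deadweight loss = 2525.0625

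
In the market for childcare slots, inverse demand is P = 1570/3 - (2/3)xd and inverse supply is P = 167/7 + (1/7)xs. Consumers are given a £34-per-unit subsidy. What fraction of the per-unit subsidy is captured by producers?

Pre-subsidy: 1570/3 - (2/3)x = 167/7 + (1/7)x gives x* = 617 and P* = 112.
With the rebate, buyers effectively pay Pb = Ps − 34, where Ps is the price sellers receive.
On the curves, Pb = 1570/3 - (2/3)x and Ps = 167/7 + (1/7)x; the wedge Ps − Pb = 34 gives 167/7 + (1/7)x − (1570/3 - (2/3)x) = 34, so x' = 659.
Then Pb = 1570/3 − (2/3)·659 = 84 and Ps = 167/7 + (1/7)·659 = 118.
Buyers' price falls by P* − Pb = 112 − 84 = 28; sellers' price rises by Ps − P* = 118 − 112 = 6.
So producers capture 6/34 = 3/17 of each unit of subsidy.

Producer share = 3/17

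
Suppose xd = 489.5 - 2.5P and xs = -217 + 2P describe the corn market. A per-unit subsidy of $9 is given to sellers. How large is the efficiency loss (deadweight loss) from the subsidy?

Pre-subsidy: 489.5 - 2.5P = -217 + 2P gives P* = 157, x* = 97.
With the subsidy, sellers receive Ps = Pb + 9 for each unit, where Pb is the price buyers pay.
Supply in terms of Pb becomes xs = -217 + 2(Pb + 9) = -199 + 2Pb. Setting this equal to demand: 489.5 - 2.5Pb = -199 + 2Pb, so Pb = 153.
Sellers receive Ps = 153 + 9 = 162; x' = 489.5 − 2.5·153 = 107.
The subsidy expands output by 107 − 97 = 10 past the efficient level; on those units the gap between marginal cost and willingness to pay runs from 0 up to 9.
DWL = ½ × 9 × 10 = 45.

Deadweight loss = $45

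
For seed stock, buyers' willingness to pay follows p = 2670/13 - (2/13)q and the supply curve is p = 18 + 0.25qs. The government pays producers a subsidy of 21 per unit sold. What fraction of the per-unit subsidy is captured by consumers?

Consumer share = 8/21

Pre-subsidy: 2670/13 - (2/13)q = 18 + 0.25q gives q* = 464 and p* = 134.
With the subsidy, sellers receive ps = pb + 21 for each unit, where pb is the price buyers pay.
On the curves, pb = 2670/13 - (2/13)q and ps = 18 + 0.25q; the wedge ps − pb = 21 gives 18 + 0.25q − (2670/13 - (2/13)q) = 21, so q' = 516.
Then pb = 2670/13 − (2/13)·516 = 126 and ps = 18 + 0.25·516 = 147.
Buyers' price falls by p* − pb = 134 − 126 = 8; sellers' price rises by ps − p* = 147 − 134 = 13.
So consumers capture 8/21 = 8/21 of each unit of subsidy.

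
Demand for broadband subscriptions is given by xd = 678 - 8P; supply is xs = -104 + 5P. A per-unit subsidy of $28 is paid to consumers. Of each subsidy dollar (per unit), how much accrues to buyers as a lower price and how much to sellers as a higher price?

Pre-subsidy: 678 - 8P = -104 + 5P gives P* = 782/13, x* = 2558/13.
With the rebate, buyers effectively pay Pb = Ps − 28, where Ps is the price sellers receive.
Demand in terms of Ps becomes xd = 678 − 8(Ps − 28) = 902 - 8Ps. Setting this equal to supply: 902 - 8Ps = -104 + 5Ps, so Ps = 1006/13.
Buyers pay Pb = 1006/13 − 28 = 642/13; x' = -104 + 5·(1006/13) = 3678/13.
Buyers' price falls by P* − Pb = 782/13 − 642/13 = 140/13; sellers' price rises by Ps − P* = 1006/13 − 782/13 = 224/13.

Buyers gain 140/13 per unit; sellers gain 224/13 per unit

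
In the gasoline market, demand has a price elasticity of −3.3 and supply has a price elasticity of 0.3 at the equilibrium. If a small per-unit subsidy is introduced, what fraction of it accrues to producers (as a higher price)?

Producer share = 11/12

For a small subsidy around the equilibrium, the benefit split depends on the relative slopes, which at a point are proportional to the elasticities.
Buyer share = εs/(εs + |εd|) = 0.3/(0.3 + 3.3) = 1/12; seller share = |εd|/(εs + |εd|) = 11/12.
So producers capture 11/12 of the subsidy.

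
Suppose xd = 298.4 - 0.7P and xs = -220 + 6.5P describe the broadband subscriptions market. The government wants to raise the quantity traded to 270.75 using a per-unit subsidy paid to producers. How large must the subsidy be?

At x = 270.75, invert demand for the buyer price: Pb = (298.4 − 270.75)/0.7 = 39.5; invert supply for the seller price: Ps = (270.75 − (-220))/6.5 = 75.5.
The subsidy must fill the gap: s = Ps − Pb = 75.5 − 39.5 = 36.

Required subsidy s = 36 per unit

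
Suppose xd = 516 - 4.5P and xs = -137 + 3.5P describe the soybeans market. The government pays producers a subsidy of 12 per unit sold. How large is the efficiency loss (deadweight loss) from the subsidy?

Deadweight loss = 141.75

Pre-subsidy: 516 - 4.5P = -137 + 3.5P gives P* = 81.625, x* = 148.6875.
With the subsidy, sellers receive Ps = Pb + 12 for each unit, where Pb is the price buyers pay.
Supply in terms of Pb becomes xs = -137 + 3.5(Pb + 12) = -95 + 3.5Pb. Setting this equal to demand: 516 - 4.5Pb = -95 + 3.5Pb, so Pb = 76.375.
Sellers receive Ps = 76.375 + 12 = 88.375; x' = 516 − 4.5·76.375 = 172.3125.
The subsidy expands output by 172.3125 − 148.6875 = 23.625 past the efficient level; on those units the gap between marginal cost and willingness to pay runs from 0 up to 12.
DWL = ½ × 12 × 23.625 = 141.75.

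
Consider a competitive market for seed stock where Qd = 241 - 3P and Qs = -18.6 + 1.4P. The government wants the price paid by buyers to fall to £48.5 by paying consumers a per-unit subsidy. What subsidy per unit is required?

At a buyer price of 48.5, quantity demanded is 241 − 3·48.5 = 95.5.
Sellers supply 95.5 only when they receive Ps with -18.6 + 1.4·Ps = 95.5, i.e. Ps = 81.5.
s = Ps − Pb = 81.5 − 48.5 = 33.

Required subsidy s = £33 per unit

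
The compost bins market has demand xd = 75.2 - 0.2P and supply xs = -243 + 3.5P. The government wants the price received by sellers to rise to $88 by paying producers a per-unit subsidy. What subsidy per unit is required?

At a seller price of 88, quantity supplied is -243 + 3.5·88 = 65.
Buyers absorb 65 only when they pay Pb with 75.2 − 0.2·Pb = 65, i.e. Pb = 51.
s = Ps − Pb = 88 − 51 = 37.

Required subsidy s = $37 per unit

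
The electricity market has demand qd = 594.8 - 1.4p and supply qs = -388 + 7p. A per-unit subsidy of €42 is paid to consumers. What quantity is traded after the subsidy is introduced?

Pre-subsidy: 594.8 - 1.4p = -388 + 7p gives p* = 117, q* = 431.
With the rebate, buyers effectively pay pb = ps − 42, where ps is the price sellers receive.
Demand in terms of ps becomes qd = 594.8 − 1.4(ps − 42) = 653.6 - 1.4ps. Setting this equal to supply: 653.6 - 1.4ps = -388 + 7ps, so ps = 124.
Buyers pay pb = 124 − 42 = 82; q' = -388 + 7·124 = 480.

q' = 480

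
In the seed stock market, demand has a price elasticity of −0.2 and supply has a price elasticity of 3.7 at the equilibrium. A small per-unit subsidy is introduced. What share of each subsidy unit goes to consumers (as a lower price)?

For a small subsidy around the equilibrium, the benefit split depends on the relative slopes, which at a point are proportional to the elasticities.
Buyer share = εs/(εs + |εd|) = 3.7/(3.7 + 0.2) = 37/39; seller share = |εd|/(εs + |εd|) = 2/39.

Consumer share = 37/39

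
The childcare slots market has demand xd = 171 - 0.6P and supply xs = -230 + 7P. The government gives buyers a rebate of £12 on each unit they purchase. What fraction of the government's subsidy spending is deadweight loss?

Pre-subsidy: 171 - 0.6P = -230 + 7P gives P* = 2005/38, x* = 5295/38.
With the rebate, buyers effectively pay Pb = Ps − 12, where Ps is the price sellers receive.
Demand in terms of Ps becomes xd = 171 − 0.6(Ps − 12) = 178.2 - 0.6Ps. Setting this equal to supply: 178.2 - 0.6Ps = -230 + 7Ps, so Ps = 2041/38.
Buyers pay Pb = 2041/38 − 12 = 1585/38; x' = -230 + 7·(2041/38) = 5547/38.
ΔCS = ½(5295/38 + 5547/38)(2005/38 − 1585/38) = 569205/361; ΔPS = ½(5295/38 + 5547/38)(2041/38 − 2005/38) = 48789/361.
Government spending = 12 × 5547/38 = 33282/19.
DWL = ½ × 12 × (5547/38 − 5295/38) = 756/19; fraction = (756/19) / (33282/19) = 42/1849.

DWL / government spending = 42/1849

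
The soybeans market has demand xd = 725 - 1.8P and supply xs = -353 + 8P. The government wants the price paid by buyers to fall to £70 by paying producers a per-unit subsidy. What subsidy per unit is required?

Required subsidy s = £49 per unit

At a buyer price of 70, quantity demanded is 725 − 1.8·70 = 599.
Sellers supply 599 only when they receive Ps with -353 + 8·Ps = 599, i.e. Ps = 119.
s = Ps − Pb = 119 − 70 = 49.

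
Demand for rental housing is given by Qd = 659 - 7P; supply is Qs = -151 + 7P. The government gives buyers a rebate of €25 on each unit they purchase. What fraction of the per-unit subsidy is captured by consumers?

Pre-subsidy: 659 - 7P = -151 + 7P gives P* = 405/7, Q* = 254.
With the rebate, buyers effectively pay Pb = Ps − 25, where Ps is the price sellers receive.
Demand in terms of Ps becomes Qd = 659 − 7(Ps − 25) = 834 - 7Ps. Setting this equal to supply: 834 - 7Ps = -151 + 7Ps, so Ps = 985/14.
Buyers pay Pb = 985/14 − 25 = 635/14; Q' = -151 + 7·(985/14) = 341.5.
Buyers' price falls by P* − Pb = 405/7 − 635/14 = 12.5; sellers' price rises by Ps − P* = 985/14 − 405/7 = 12.5.
So consumers capture 12.5/25 = 0.5 of each unit of subsidy.

Consumer share = 0.5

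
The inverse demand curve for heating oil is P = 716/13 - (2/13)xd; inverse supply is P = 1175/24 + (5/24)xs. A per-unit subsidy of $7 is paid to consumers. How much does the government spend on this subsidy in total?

Pre-subsidy: 716/13 - (2/13)x = 1175/24 + (5/24)x gives x* = 1909/113 and P* = 5930/113.
With the rebate, buyers effectively pay Pb = Ps − 7, where Ps is the price sellers receive.
On the curves, Pb = 716/13 - (2/13)x and Ps = 1175/24 + (5/24)x; the wedge Ps − Pb = 7 gives 1175/24 + (5/24)x − (716/13 - (2/13)x) = 7, so x' = 4093/113.
Then Pb = 716/13 − (2/13)·(4093/113) = 5594/113 and Ps = 1175/24 + (5/24)·(4093/113) = 6385/113.
Government outlay = subsidy × quantity = 7 × 4093/113 = 28651/113.

Government cost = 28651/113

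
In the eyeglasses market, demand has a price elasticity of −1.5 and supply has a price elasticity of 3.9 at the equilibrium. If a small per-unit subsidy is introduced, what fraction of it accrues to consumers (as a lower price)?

Consumer share = 13/18

For a small subsidy around the equilibrium, the benefit split depends on the relative slopes, which at a point are proportional to the elasticities.
Buyer share = εs/(εs + |εd|) = 3.9/(3.9 + 1.5) = 13/18; seller share = |εd|/(εs + |εd|) = 5/18.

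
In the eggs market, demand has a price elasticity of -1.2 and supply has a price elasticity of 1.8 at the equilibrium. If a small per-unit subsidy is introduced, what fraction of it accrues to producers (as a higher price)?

For a small subsidy around the equilibrium, the benefit split depends on the relative slopes, which at a point are proportional to the elasticities.
Buyer share = εs/(εs + |εd|) = 1.8/(1.8 + 1.2) = 0.6; seller share = |εd|/(εs + |εd|) = 0.4.
So producers capture 0.4 of the subsidy.

Producer share = 0.4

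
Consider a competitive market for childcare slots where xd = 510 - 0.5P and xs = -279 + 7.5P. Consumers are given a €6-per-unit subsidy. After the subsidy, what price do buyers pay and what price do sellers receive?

Pre-subsidy: 510 - 0.5P = -279 + 7.5P gives P* = 98.625, x* = 460.6875.
With the rebate, buyers effectively pay Pb = Ps − 6, where Ps is the price sellers receive.
Demand in terms of Ps becomes xd = 510 − 0.5(Ps − 6) = 513 - 0.5Ps. Setting this equal to supply: 513 - 0.5Ps = -279 + 7.5Ps, so Ps = 99.
Buyers pay Pb = 99 − 6 = 93; x' = -279 + 7.5·99 = 463.5.

Buyers pay €93; sellers receive €99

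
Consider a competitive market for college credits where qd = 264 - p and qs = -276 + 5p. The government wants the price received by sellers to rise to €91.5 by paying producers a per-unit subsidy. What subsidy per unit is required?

At a seller price of 91.5, quantity supplied is -276 + 5·91.5 = 181.5.
Buyers absorb 181.5 only when they pay pb with 264 − 1·pb = 181.5, i.e. pb = 82.5.
s = ps − pb = 91.5 − 82.5 = 9.

Required subsidy s = €9 per unit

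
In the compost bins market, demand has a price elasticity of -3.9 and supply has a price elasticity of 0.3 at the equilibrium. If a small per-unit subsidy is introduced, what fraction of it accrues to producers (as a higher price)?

Producer share = 13/14

For a small subsidy around the equilibrium, the benefit split depends on the relative slopes, which at a point are proportional to the elasticities.
Buyer share = εs/(εs + |εd|) = 0.3/(0.3 + 3.9) = 1/14; seller share = |εd|/(εs + |εd|) = 13/14.
So producers capture 13/14 of the subsidy.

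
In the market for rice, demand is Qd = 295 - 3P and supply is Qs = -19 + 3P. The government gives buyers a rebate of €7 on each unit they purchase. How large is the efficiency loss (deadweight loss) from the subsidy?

Deadweight loss = €36.75

Pre-subsidy: 295 - 3P = -19 + 3P gives P* = 157/3, Q* = 138.
With the rebate, buyers effectively pay Pb = Ps − 7, where Ps is the price sellers receive.
Demand in terms of Ps becomes Qd = 295 − 3(Ps − 7) = 316 - 3Ps. Setting this equal to supply: 316 - 3Ps = -19 + 3Ps, so Ps = 335/6.
Buyers pay Pb = 335/6 − 7 = 293/6; Q' = -19 + 3·(335/6) = 148.5.
The subsidy expands output by 148.5 − 138 = 10.5 past the efficient level; on those units the gap between marginal cost and willingness to pay runs from 0 up to 7.
DWL = ½ × 7 × 10.5 = 36.75.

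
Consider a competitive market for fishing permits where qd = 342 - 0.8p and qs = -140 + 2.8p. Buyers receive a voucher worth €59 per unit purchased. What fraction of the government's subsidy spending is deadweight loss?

Pre-subsidy: 342 - 0.8p = -140 + 2.8p gives p* = 1205/9, q* = 2114/9.
With the rebate, buyers effectively pay pb = ps − 59, where ps is the price sellers receive.
Demand in terms of ps becomes qd = 342 − 0.8(ps − 59) = 389.2 - 0.8ps. Setting this equal to supply: 389.2 - 0.8ps = -140 + 2.8ps, so ps = 147.
Buyers pay pb = 147 − 59 = 88; q' = -140 + 2.8·147 = 271.6.
ΔCS = ½(2114/9 + 271.6)(1205/9 − 88) = 4706548/405; ΔPS = ½(2114/9 + 271.6)(147 − 1205/9) = 1344728/405.
Government spending = 59 × 271.6 = 16024.4.
DWL = ½ × 59 × (271.6 − 2114/9) = 48734/45; fraction = (48734/45) / 16024.4 = 59/873.

DWL / government spending = 59/873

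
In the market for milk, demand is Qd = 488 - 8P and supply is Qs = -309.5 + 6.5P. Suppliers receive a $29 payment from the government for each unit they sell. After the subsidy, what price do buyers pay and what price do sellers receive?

Buyers pay $42; sellers receive $71

Pre-subsidy: 488 - 8P = -309.5 + 6.5P gives P* = 55, Q* = 48.
With the subsidy, sellers receive Ps = Pb + 29 for each unit, where Pb is the price buyers pay.
Supply in terms of Pb becomes Qs = -309.5 + 6.5(Pb + 29) = -121 + 6.5Pb. Setting this equal to demand: 488 - 8Pb = -121 + 6.5Pb, so Pb = 42.
Sellers receive Ps = 42 + 29 = 71; Q' = 488 − 8·42 = 152.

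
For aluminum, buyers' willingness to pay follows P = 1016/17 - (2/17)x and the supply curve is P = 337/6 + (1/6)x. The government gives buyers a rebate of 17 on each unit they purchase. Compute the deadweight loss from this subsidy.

Pre-subsidy: 1016/17 - (2/17)x = 337/6 + (1/6)x gives x* = 367/29 and P* = 1690/29.
With the rebate, buyers effectively pay Pb = Ps − 17, where Ps is the price sellers receive.
On the curves, Pb = 1016/17 - (2/17)x and Ps = 337/6 + (1/6)x; the wedge Ps − Pb = 17 gives 337/6 + (1/6)x − (1016/17 - (2/17)x) = 17, so x' = 2101/29.
Then Pb = 1016/17 − (2/17)·(2101/29) = 1486/29 and Ps = 337/6 + (1/6)·(2101/29) = 1979/29.
The subsidy expands output by 2101/29 − 367/29 = 1734/29 past the efficient level; on those units the gap between marginal cost and willingness to pay runs from 0 up to 17.
DWL = ½ × 17 × 1734/29 = 14739/29.

Deadweight loss = 14739/29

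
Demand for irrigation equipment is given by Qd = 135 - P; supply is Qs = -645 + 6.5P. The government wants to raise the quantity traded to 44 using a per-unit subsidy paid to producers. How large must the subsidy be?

Required subsidy s = 15 per unit

At Q = 44, invert demand for the buyer price: Pb = (135 − 44)/1 = 91; invert supply for the seller price: Ps = (44 − (-645))/6.5 = 106.
The subsidy must fill the gap: s = Ps − Pb = 106 − 91 = 15.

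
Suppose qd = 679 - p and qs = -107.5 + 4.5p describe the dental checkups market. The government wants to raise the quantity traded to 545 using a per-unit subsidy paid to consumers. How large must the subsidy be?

At q = 545, invert demand for the buyer price: pb = (679 − 545)/1 = 134; invert supply for the seller price: ps = (545 − (-107.5))/4.5 = 145.
The subsidy must fill the gap: s = ps − pb = 145 − 134 = 11.

Required subsidy s = 11 per unit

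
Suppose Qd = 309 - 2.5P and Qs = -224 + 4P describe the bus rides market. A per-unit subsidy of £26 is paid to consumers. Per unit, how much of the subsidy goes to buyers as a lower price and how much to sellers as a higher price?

Buyers gain £16 per unit; sellers gain £10 per unit

Pre-subsidy: 309 - 2.5P = -224 + 4P gives P* = 82, Q* = 104.
With the rebate, buyers effectively pay Pb = Ps − 26, where Ps is the price sellers receive.
Demand in terms of Ps becomes Qd = 309 − 2.5(Ps − 26) = 374 - 2.5Ps. Setting this equal to supply: 374 - 2.5Ps = -224 + 4Ps, so Ps = 92.
Buyers pay Pb = 92 − 26 = 66; Q' = -224 + 4·92 = 144.
Buyers' price falls by P* − Pb = 82 − 66 = 16; sellers' price rises by Ps − P* = 92 − 82 = 10.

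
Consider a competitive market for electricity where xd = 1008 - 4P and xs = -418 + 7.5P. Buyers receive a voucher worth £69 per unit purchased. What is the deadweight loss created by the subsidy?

Pre-subsidy: 1008 - 4P = -418 + 7.5P gives P* = 124, x* = 512.
With the rebate, buyers effectively pay Pb = Ps − 69, where Ps is the price sellers receive.
Demand in terms of Ps becomes xd = 1008 − 4(Ps − 69) = 1284 - 4Ps. Setting this equal to supply: 1284 - 4Ps = -418 + 7.5Ps, so Ps = 148.
Buyers pay Pb = 148 − 69 = 79; x' = -418 + 7.5·148 = 692.
The subsidy expands output by 692 − 512 = 180 past the efficient level; on those units the gap between marginal cost and willingness to pay runs from 0 up to 69.
DWL = ½ × 69 × 180 = 6210.

Deadweight loss = £6210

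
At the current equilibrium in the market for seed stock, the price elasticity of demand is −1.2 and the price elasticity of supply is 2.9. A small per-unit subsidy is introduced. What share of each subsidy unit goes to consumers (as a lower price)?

For a small subsidy around the equilibrium, the benefit split depends on the relative slopes, which at a point are proportional to the elasticities.
Buyer share = εs/(εs + |εd|) = 2.9/(2.9 + 1.2) = 29/41; seller share = |εd|/(εs + |εd|) = 12/41.

Consumer share = 29/41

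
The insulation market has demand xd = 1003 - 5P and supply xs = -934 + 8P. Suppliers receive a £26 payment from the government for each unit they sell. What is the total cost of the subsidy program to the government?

Pre-subsidy: 1003 - 5P = -934 + 8P gives P* = 149, x* = 258.
With the subsidy, sellers receive Ps = Pb + 26 for each unit, where Pb is the price buyers pay.
Supply in terms of Pb becomes xs = -934 + 8(Pb + 26) = -726 + 8Pb. Setting this equal to demand: 1003 - 5Pb = -726 + 8Pb, so Pb = 133.
Sellers receive Ps = 133 + 26 = 159; x' = 1003 − 5·133 = 338.
Government outlay = subsidy × quantity = 26 × 338 = 8788.

Government cost = £8788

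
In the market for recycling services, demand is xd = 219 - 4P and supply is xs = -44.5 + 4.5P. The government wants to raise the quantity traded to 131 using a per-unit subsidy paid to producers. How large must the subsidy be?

Required subsidy s = 17 per unit

At x = 131, invert demand for the buyer price: Pb = (219 − 131)/4 = 22; invert supply for the seller price: Ps = (131 − (-44.5))/4.5 = 39.
The subsidy must fill the gap: s = Ps − Pb = 39 − 22 = 17.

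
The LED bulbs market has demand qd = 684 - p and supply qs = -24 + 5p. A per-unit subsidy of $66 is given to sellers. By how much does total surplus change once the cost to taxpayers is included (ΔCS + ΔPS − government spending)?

Pre-subsidy: 684 - p = -24 + 5p gives p* = 118, q* = 566.
With the subsidy, sellers receive ps = pb + 66 for each unit, where pb is the price buyers pay.
Supply in terms of pb becomes qs = -24 + 5(pb + 66) = 306 + 5pb. Setting this equal to demand: 684 - pb = 306 + 5pb, so pb = 63.
Sellers receive ps = 63 + 66 = 129; q' = 684 − 1·63 = 621.
ΔCS = ½(566 + 621)(118 − 63) = 32642.5; ΔPS = ½(566 + 621)(129 − 118) = 6528.5.
Government spending = 66 × 621 = 40986.
Net change = 32642.5 + 6528.5 − 40986 = -1815. The loss equals the DWL triangle ½·66·55.

Net change in total surplus = -$1815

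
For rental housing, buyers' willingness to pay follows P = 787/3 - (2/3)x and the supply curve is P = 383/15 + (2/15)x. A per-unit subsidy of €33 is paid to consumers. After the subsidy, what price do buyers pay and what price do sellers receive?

Pre-subsidy: 787/3 - (2/3)x = 383/15 + (2/15)x gives x* = 296 and P* = 65.
With the rebate, buyers effectively pay Pb = Ps − 33, where Ps is the price sellers receive.
On the curves, Pb = 787/3 - (2/3)x and Ps = 383/15 + (2/15)x; the wedge Ps − Pb = 33 gives 383/15 + (2/15)x − (787/3 - (2/3)x) = 33, so x' = 337.25.
Then Pb = 787/3 − (2/3)·337.25 = 37.5 and Ps = 383/15 + (2/15)·337.25 = 70.5.

Buyers pay €37.5; sellers receive €70.5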